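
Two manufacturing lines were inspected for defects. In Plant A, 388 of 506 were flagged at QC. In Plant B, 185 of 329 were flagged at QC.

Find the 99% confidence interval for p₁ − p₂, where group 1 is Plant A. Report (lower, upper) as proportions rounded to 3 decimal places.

(0.119, 0.290)

p̂₁ = 388/506 = 0.7668 and p̂₂ = 185/329 = 0.5623.
SE₁ = √(p̂₁(1−p̂₁)/n₁) = √(0.7668·0.2332/506) = 0.01880; SE₂ = √(0.5623·0.4377/329) = 0.02735.
Independent samples: SE of the difference = √(SE₁² + SE₂²) = √(0.00035344 + 0.0007480225) = 0.03319.
z* for 99% confidence is 2.576, so the margin of error is 2.576 × 0.03319 = 0.08550.
Point estimate p̂₁ − p̂₂ = 0.7668 − 0.5623 = 0.2045.
0.2045 ± 0.08550 → (0.119, 0.290).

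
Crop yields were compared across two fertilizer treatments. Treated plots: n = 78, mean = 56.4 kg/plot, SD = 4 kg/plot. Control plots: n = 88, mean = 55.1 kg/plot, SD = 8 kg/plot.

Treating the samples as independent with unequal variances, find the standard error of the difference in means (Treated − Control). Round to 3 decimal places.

Standard errors of each mean: 4/√78 = 0.4529 and 8/√88 = 0.8528.
SE(x̄₁ − x̄₂) = √(0.4529² + 0.8528²) = 0.9656 for independent samples with unequal variances.

0.966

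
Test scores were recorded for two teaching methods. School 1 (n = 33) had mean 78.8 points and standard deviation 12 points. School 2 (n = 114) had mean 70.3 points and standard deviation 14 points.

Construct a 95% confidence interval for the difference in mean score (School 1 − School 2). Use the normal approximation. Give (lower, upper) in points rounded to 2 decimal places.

(3.67, 13.33)

Standard errors of each mean: 12/√33 = 2.0889 and 14/√114 = 1.3112.
SE(x̄₁ − x̄₂) = √(2.0889² + 1.3112²) = 2.4663 for independent samples with unequal variances.
With z* = 1.960, the margin is 1.960 × 2.4663 = 4.8339.
x̄₁ − x̄₂ = 78.8 − 70.3 = 8.5000; the interval is 8.5000 ± 4.8339 = (3.67, 13.33).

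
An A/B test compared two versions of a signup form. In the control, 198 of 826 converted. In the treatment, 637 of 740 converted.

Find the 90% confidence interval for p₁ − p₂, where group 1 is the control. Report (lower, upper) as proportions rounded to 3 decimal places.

Sample proportions: 198/826 = 0.2397, 637/740 = 0.8608.
Each SE is √(p̂(1−p̂)/n): √(0.2397·0.7603/826) = 0.01485 and √(0.8608·0.1392/740) = 0.01272.
SE(p̂₁ − p̂₂) = √(SE₁² + SE₂²) = √(0.0002205225 + 0.0001617984) = 0.01955, since the two samples are independent.
At 90% confidence z* = 1.645; margin = 1.645 × 0.01955 = 0.03216.
The difference is 0.2397 − 0.8608 = -0.6211, so the interval is -0.6211 ± 0.03216 = (-0.653, -0.589).

(-0.653, -0.589)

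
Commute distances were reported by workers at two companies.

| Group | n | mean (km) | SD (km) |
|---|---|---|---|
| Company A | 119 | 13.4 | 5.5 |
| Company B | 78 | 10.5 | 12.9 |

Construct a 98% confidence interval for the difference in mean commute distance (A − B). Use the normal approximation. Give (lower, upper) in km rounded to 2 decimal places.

SE₁ = s₁/√n₁ = 5.5/√119 = 0.5042; SE₂ = 12.9/√78 = 1.4606.
Independent samples, unequal variances: SE_diff = √(SE₁² + SE₂²) = √(0.25421764 + 2.13335236) = 1.5452.
z* = 2.326, so margin of error = 2.326 × 1.5452 = 3.5941.
Difference in means = 13.4 − 10.5 = 2.9000.
2.9000 ± 3.5941 → (-0.69, 6.49).

(-0.69, 6.49)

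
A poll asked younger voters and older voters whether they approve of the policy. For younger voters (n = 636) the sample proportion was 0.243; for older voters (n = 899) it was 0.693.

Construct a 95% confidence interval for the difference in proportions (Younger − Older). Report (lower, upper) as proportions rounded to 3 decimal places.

(-0.495, -0.405)

The two standard errors are √(0.2430×0.7570/636) = 0.01701 and √(0.6930×0.3070/899) = 0.01538.
Because the samples are independent, SE_diff = √(0.01701² + 0.01538²) = 0.02293.
Using z* = 1.960 for 95%, ME = 1.960 × 0.02293 = 0.04494.
p̂₁ − p̂₂ = -0.4500; interval -0.4500 ± 0.04494 gives (-0.495, -0.405).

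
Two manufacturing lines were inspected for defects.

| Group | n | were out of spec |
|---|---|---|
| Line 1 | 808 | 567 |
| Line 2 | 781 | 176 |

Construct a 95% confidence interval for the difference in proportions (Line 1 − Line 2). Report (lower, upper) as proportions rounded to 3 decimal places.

(0.433, 0.519)

p̂₁ = 567/808 = 0.7017 and p̂₂ = 176/781 = 0.2254.
SE₁ = √(p̂₁(1−p̂₁)/n₁) = √(0.7017·0.2983/808) = 0.01610; SE₂ = √(0.2254·0.7746/781) = 0.01495.
Independent samples: SE of the difference = √(SE₁² + SE₂²) = √(0.00025921 + 0.0002235025) = 0.02197.
z* for 95% confidence is 1.960, so the margin of error is 1.960 × 0.02197 = 0.04306.
Point estimate p̂₁ − p̂₂ = 0.7017 − 0.2254 = 0.4763.
0.4763 ± 0.04306 → (0.433, 0.519).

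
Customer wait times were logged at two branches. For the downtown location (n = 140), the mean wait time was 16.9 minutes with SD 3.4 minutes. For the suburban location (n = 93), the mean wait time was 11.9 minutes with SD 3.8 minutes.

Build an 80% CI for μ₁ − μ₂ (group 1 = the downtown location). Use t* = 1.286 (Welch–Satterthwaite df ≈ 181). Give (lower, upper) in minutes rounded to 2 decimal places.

(4.37, 5.63)

Per-group SEs: s₁/√n₁ = 3.4/√140 = 0.2874, s₂/√n₂ = 3.8/√93 = 0.3940.
Unpooled SE of the difference: √(0.08259876 + 0.155236) = 0.4877.
Margin of error = t* · SE = 1.286 × 0.4877 = 0.6272.
x̄₁ − x̄₂ = 16.9 − 11.9 = 5.0000.
CI: 5.0000 ± 0.6272 = (4.37, 5.63).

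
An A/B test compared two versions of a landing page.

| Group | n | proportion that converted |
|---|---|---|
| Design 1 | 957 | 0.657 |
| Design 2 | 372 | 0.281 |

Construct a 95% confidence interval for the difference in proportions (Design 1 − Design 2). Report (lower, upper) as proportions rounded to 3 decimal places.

SE₁ = √(p̂₁(1−p̂₁)/n₁) = √(0.6570·0.3430/957) = 0.01535; SE₂ = √(0.2810·0.7190/372) = 0.02330.
Independent samples: SE of the difference = √(SE₁² + SE₂²) = √(0.0002356225 + 0.00054289) = 0.02790.
z* for 95% confidence is 1.960, so the margin of error is 1.960 × 0.02790 = 0.05468.
Point estimate p̂₁ − p̂₂ = 0.6570 − 0.2810 = 0.3760.
0.3760 ± 0.05468 → (0.321, 0.431).

(0.321, 0.431)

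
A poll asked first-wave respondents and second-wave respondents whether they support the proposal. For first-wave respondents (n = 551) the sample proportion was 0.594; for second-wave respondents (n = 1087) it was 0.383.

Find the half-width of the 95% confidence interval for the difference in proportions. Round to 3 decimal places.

SE₁ = √(p̂₁(1−p̂₁)/n₁) = √(0.5940·0.4060/551) = 0.02092; SE₂ = √(0.3830·0.6170/1087) = 0.01474.
Independent samples: SE of the difference = √(SE₁² + SE₂²) = √(0.0004376464 + 0.0002172676) = 0.02559.
z* for 95% confidence is 1.960, so the margin of error is 1.960 × 0.02559 = 0.05016.

0.050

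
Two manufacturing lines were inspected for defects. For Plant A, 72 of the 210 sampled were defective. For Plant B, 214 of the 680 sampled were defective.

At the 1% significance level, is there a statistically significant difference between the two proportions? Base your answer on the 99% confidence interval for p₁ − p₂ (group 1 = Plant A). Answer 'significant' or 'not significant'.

not significant

Sample proportions: 72/210 = 0.3429, 214/680 = 0.3147.
Each SE is √(p̂(1−p̂)/n): √(0.3429·0.6571/210) = 0.03276 and √(0.3147·0.6853/680) = 0.01781.
SE(p̂₁ − p̂₂) = √(SE₁² + SE₂²) = √(0.0010732176 + 0.0003171961) = 0.03729, since the two samples are independent.
At 99% confidence z* = 2.576; margin = 2.576 × 0.03729 = 0.09606.
The difference is 0.3429 − 0.3147 = 0.0282, so the interval is 0.0282 ± 0.09606 = (-0.06786, 0.12426).
The interval (-0.06786, 0.12426) contains 0, so the difference is not significant.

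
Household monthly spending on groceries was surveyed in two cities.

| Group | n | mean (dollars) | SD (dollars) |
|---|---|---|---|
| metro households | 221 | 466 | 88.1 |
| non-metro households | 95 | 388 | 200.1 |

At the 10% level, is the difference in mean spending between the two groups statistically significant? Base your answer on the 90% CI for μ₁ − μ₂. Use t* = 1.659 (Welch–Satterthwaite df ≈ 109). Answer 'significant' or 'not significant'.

Standard errors of each mean: 88.1/√221 = 5.9262 and 200.1/√95 = 20.5298.
SE(x̄₁ − x̄₂) = √(5.9262² + 20.5298²) = 21.3680 for independent samples with unequal variances.
With t* = 1.659, the margin is 1.659 × 21.3680 = 35.4495.
x̄₁ − x̄₂ = 466 − 388 = 78.0000; the interval is 78.0000 ± 35.4495 = (42.5505, 113.4495).
The interval (42.5505, 113.4495) does not contain 0, so the difference is significant.

significant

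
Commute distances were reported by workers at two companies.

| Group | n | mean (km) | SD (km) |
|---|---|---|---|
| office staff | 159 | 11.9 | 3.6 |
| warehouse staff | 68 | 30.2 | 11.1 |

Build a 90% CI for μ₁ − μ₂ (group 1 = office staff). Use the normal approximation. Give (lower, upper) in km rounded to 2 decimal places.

Per-group SEs: s₁/√n₁ = 3.6/√159 = 0.2855, s₂/√n₂ = 11.1/√68 = 1.3461.
Unpooled SE of the difference: √(0.08151025 + 1.81198521) = 1.3760.
Margin of error = z* · SE = 1.645 × 1.3760 = 2.2635.
x̄₁ − x̄₂ = 11.9 − 30.2 = -18.3000.
CI: -18.3000 ± 2.2635 = (-20.56, -16.04).

(-20.56, -16.04)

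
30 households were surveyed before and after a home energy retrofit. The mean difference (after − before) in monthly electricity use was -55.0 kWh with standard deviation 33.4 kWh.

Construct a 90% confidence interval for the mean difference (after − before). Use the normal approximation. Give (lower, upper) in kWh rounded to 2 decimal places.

Paired design: SE = s_d/√n = 33.4/√30 = 6.0980.
z* = 1.645; margin of error = 1.645 × 6.0980 = 10.0312.
-55.0 ± 10.0312 → (-65.03, -44.97).

(-65.03, -44.97)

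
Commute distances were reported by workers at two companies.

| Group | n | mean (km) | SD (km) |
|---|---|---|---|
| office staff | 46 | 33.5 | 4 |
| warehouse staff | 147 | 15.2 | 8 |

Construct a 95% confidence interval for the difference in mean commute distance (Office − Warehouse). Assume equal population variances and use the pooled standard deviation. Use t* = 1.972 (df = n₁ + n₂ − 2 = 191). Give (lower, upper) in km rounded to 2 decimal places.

s_p = √[((n₁−1)s₁² + (n₂−1)s₂²)/(n₁+n₂−2)] = √[(45·4² + 146·8²)/191] = 7.2589.
SE = 7.2589·√(1/46 + 1/147) = 1.2263.
With t* = 1.972, margin = 1.972 × 1.2263 = 2.4183.
x̄₁ − x̄₂ = 33.5 − 15.2 = 18.3000; interval 18.3000 ± 2.4183 = (15.88, 20.72).

(15.88, 20.72)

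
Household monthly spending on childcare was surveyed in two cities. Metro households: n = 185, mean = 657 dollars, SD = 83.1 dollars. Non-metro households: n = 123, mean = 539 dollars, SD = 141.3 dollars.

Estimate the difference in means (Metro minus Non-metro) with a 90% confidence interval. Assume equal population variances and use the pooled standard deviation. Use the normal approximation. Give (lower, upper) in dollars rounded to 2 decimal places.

Pooled variance s_p² = [184·83.1² + 122·141.3²] / (185+123−2) = 12112.5700, so s_p = 110.0571.
SE_diff = s_p·√(1/n₁ + 1/n₂) = 110.0571·√(1/185 + 1/123) = 12.8043.
z* = 1.645; margin = 1.645 × 12.8043 = 21.0631.
Difference = 657 − 539 = 118.0000.
118.0000 ± 21.0631 → (96.94, 139.06).

(96.94, 139.06)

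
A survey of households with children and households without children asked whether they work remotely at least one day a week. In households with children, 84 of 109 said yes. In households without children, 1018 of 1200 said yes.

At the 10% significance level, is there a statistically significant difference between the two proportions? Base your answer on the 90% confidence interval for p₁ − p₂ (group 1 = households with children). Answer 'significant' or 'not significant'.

p̂₁ = 84/109 = 0.7706 and p̂₂ = 1018/1200 = 0.8483.
SE₁ = √(p̂₁(1−p̂₁)/n₁) = √(0.7706·0.2294/109) = 0.04027; SE₂ = √(0.8483·0.1517/1200) = 0.01036.
Independent samples: SE of the difference = √(SE₁² + SE₂²) = √(0.0016216729 + 0.0001073296) = 0.04158.
z* for 90% confidence is 1.645, so the margin of error is 1.645 × 0.04158 = 0.06840.
Point estimate p̂₁ − p̂₂ = 0.7706 − 0.8483 = -0.0777.
-0.0777 ± 0.06840 → (-0.14610, -0.00930).
The interval (-0.14610, -0.00930) does not contain 0, so the difference is significant.

significant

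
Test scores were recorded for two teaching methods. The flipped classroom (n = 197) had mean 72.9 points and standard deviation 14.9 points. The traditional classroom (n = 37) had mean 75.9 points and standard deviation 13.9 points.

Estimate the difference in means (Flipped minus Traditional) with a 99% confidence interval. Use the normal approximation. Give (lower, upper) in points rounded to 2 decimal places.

(-9.49, 3.49)

SE₁ = s₁/√n₁ = 14.9/√197 = 1.0616; SE₂ = 13.9/√37 = 2.2851.
Independent samples, unequal variances: SE_diff = √(SE₁² + SE₂²) = √(1.12699456 + 5.22168201) = 2.5197.
z* = 2.576, so margin of error = 2.576 × 2.5197 = 6.4907.
Difference in means = 72.9 − 75.9 = -3.0000.
-3.0000 ± 6.4907 → (-9.49, 3.49).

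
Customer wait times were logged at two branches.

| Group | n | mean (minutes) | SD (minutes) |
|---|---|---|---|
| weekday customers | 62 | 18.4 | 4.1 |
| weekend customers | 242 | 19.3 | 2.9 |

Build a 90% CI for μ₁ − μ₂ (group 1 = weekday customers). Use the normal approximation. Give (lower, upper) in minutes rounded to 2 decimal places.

SE₁ = s₁/√n₁ = 4.1/√62 = 0.5207; SE₂ = 2.9/√242 = 0.1864.
Independent samples, unequal variances: SE_diff = √(SE₁² + SE₂²) = √(0.27112849 + 0.03474496) = 0.5531.
z* = 1.645, so margin of error = 1.645 × 0.5531 = 0.9098.
Difference in means = 18.4 − 19.3 = -0.9000.
-0.9000 ± 0.9098 → (-1.81, 0.01).

(-1.81, 0.01)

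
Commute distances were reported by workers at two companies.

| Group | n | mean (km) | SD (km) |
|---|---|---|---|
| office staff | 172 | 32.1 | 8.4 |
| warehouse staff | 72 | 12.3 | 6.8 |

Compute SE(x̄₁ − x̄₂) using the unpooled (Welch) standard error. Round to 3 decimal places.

Per-group SEs: s₁/√n₁ = 8.4/√172 = 0.6405, s₂/√n₂ = 6.8/√72 = 0.8014.
Unpooled SE of the difference: √(0.41024025 + 0.64224196) = 1.0259.

1.026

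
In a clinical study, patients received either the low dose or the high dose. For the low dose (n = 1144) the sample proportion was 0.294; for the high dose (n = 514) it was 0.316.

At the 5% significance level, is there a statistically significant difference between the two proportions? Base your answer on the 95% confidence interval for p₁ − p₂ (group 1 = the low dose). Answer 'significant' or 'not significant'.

The two standard errors are √(0.2940×0.7060/1144) = 0.01347 and √(0.3160×0.6840/514) = 0.02051.
Because the samples are independent, SE_diff = √(0.01347² + 0.02051²) = 0.02454.
Using z* = 1.960 for 95%, ME = 1.960 × 0.02454 = 0.04810.
p̂₁ − p̂₂ = -0.0220; interval -0.0220 ± 0.04810 gives (-0.07010, 0.02610).
The interval (-0.07010, 0.02610) contains 0, so the difference is not significant.

not significant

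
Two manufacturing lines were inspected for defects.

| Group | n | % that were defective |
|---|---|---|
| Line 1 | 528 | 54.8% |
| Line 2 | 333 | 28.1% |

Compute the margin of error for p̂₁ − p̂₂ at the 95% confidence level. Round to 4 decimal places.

Each SE is √(p̂(1−p̂)/n): √(0.5480·0.4520/528) = 0.02166 and √(0.2810·0.7190/333) = 0.02463.
SE(p̂₁ − p̂₂) = √(SE₁² + SE₂²) = √(0.0004691556 + 0.0006066369) = 0.03280, since the two samples are independent.
At 95% confidence z* = 1.960; margin = 1.960 × 0.03280 = 0.06429.

0.0643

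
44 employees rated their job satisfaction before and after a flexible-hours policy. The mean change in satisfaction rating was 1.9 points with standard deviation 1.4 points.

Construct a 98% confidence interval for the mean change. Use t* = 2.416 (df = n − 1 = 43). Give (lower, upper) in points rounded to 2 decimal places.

(1.39, 2.41)

Paired design: SE = s_d/√n = 1.4/√44 = 0.2111.
t* = 2.416; margin of error = 2.416 × 0.2111 = 0.5100.
1.9 ± 0.5100 → (1.39, 2.41).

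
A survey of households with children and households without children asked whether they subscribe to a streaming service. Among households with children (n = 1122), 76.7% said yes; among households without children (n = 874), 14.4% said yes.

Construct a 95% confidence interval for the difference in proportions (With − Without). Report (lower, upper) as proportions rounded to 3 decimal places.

The two standard errors are √(0.7670×0.2330/1122) = 0.01262 and √(0.1440×0.8560/874) = 0.01188.
Because the samples are independent, SE_diff = √(0.01262² + 0.01188²) = 0.01733.
Using z* = 1.960 for 95%, ME = 1.960 × 0.01733 = 0.03397.
p̂₁ − p̂₂ = 0.6230; interval 0.6230 ± 0.03397 gives (0.589, 0.657).

(0.589, 0.657)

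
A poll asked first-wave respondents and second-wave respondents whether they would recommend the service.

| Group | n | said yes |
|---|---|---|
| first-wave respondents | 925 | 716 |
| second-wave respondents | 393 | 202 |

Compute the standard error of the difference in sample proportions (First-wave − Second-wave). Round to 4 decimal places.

0.0287

p̂₁ = 716/925 = 0.7741 and p̂₂ = 202/393 = 0.5140.
SE₁ = √(p̂₁(1−p̂₁)/n₁) = √(0.7741·0.2259/925) = 0.01375; SE₂ = √(0.5140·0.4860/393) = 0.02521.
Independent samples: SE of the difference = √(SE₁² + SE₂²) = √(0.0001890625 + 0.0006355441) = 0.02872.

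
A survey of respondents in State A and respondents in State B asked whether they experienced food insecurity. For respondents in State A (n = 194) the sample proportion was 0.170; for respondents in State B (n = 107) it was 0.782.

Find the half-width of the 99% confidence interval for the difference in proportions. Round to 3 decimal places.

The two standard errors are √(0.1700×0.8300/194) = 0.02697 and √(0.7820×0.2180/107) = 0.03992.
Because the samples are independent, SE_diff = √(0.02697² + 0.03992²) = 0.04818.
Using z* = 2.576 for 99%, ME = 2.576 × 0.04818 = 0.12411.

0.124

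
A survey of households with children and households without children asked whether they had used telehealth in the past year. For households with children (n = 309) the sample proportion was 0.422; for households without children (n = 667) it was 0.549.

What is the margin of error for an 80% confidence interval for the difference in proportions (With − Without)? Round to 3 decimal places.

SE₁ = √(p̂₁(1−p̂₁)/n₁) = √(0.4220·0.5780/309) = 0.02810; SE₂ = √(0.5490·0.4510/667) = 0.01927.
Independent samples: SE of the difference = √(SE₁² + SE₂²) = √(0.00078961 + 0.0003713329) = 0.03407.
z* for 80% confidence is 1.282, so the margin of error is 1.282 × 0.03407 = 0.04368.

0.044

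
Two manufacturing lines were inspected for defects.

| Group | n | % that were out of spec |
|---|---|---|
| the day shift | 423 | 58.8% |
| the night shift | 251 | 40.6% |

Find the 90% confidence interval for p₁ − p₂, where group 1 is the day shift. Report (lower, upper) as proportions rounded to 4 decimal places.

(0.1176, 0.2464)

SE₁ = √(p̂₁(1−p̂₁)/n₁) = √(0.5880·0.4120/423) = 0.02393; SE₂ = √(0.4060·0.5940/251) = 0.03100.
Independent samples: SE of the difference = √(SE₁² + SE₂²) = √(0.0005726449 + 0.000961) = 0.03916.
z* for 90% confidence is 1.645, so the margin of error is 1.645 × 0.03916 = 0.06442.
Point estimate p̂₁ − p̂₂ = 0.5880 − 0.4060 = 0.1820.
0.1820 ± 0.06442 → (0.1176, 0.2464).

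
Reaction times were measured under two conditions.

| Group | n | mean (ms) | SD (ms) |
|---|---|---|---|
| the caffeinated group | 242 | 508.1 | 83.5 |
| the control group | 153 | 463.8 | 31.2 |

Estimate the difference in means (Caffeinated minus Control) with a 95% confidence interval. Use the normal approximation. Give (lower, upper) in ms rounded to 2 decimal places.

SE₁ = s₁/√n₁ = 83.5/√242 = 5.3676; SE₂ = 31.2/√153 = 2.5224.
Independent samples, unequal variances: SE_diff = √(SE₁² + SE₂²) = √(28.81112976 + 6.36250176) = 5.9307.
z* = 1.960, so margin of error = 1.960 × 5.9307 = 11.6242.
Difference in means = 508.1 − 463.8 = 44.3000.
44.3000 ± 11.6242 → (32.68, 55.92).

(32.68, 55.92)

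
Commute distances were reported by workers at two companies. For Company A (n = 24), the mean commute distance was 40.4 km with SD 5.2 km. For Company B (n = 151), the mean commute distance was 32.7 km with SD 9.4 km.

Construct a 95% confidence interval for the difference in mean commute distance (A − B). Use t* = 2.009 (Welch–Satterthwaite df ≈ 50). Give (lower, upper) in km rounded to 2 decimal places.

(5.07, 10.33)

SE₁ = s₁/√n₁ = 5.2/√24 = 1.0614; SE₂ = 9.4/√151 = 0.7650.
Independent samples, unequal variances: SE_diff = √(SE₁² + SE₂²) = √(1.12656996 + 0.585225) = 1.3084.
t* = 2.009, so margin of error = 2.009 × 1.3084 = 2.6286.
Difference in means = 40.4 − 32.7 = 7.7000.
7.7000 ± 2.6286 → (5.07, 10.33).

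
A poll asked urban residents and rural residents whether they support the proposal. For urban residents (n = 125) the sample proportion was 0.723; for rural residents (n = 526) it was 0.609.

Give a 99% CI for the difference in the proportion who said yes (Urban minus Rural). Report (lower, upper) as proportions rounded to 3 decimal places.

SE₁ = √(p̂₁(1−p̂₁)/n₁) = √(0.7230·0.2770/125) = 0.04003; SE₂ = √(0.6090·0.3910/526) = 0.02128.
Independent samples: SE of the difference = √(SE₁² + SE₂²) = √(0.0016024009 + 0.0004528384) = 0.04533.
z* for 99% confidence is 2.576, so the margin of error is 2.576 × 0.04533 = 0.11677.
Point estimate p̂₁ − p̂₂ = 0.7230 − 0.6090 = 0.1140.
0.1140 ± 0.11677 → (-0.003, 0.231).

(-0.003, 0.231)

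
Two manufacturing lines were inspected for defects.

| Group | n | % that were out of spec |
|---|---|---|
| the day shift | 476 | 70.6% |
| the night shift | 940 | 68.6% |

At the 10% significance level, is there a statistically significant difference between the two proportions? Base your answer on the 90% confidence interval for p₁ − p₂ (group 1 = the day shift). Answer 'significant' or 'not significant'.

SE₁ = √(p̂₁(1−p̂₁)/n₁) = √(0.7060·0.2940/476) = 0.02088; SE₂ = √(0.6860·0.3140/940) = 0.01514.
Independent samples: SE of the difference = √(SE₁² + SE₂²) = √(0.0004359744 + 0.0002292196) = 0.02579.
z* for 90% confidence is 1.645, so the margin of error is 1.645 × 0.02579 = 0.04242.
Point estimate p̂₁ − p̂₂ = 0.7060 − 0.6860 = 0.0200.
0.0200 ± 0.04242 → (-0.02242, 0.06242).
The interval (-0.02242, 0.06242) contains 0, so the difference is not significant.

not significant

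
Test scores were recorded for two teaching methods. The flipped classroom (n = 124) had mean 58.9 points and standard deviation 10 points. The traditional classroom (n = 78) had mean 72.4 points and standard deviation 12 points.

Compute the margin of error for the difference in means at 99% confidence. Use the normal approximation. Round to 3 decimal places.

4.195

Per-group SEs: s₁/√n₁ = 10/√124 = 0.8980, s₂/√n₂ = 12/√78 = 1.3587.
Unpooled SE of the difference: √(0.806404 + 1.84606569) = 1.6286.
Margin of error = z* · SE = 2.576 × 1.6286 = 4.1953.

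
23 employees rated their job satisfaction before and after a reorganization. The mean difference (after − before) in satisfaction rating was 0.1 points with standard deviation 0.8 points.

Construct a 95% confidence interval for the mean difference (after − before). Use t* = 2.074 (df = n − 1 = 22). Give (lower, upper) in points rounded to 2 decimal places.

This is a matched-pairs design, so SE = s_d/√n = 0.8/√23 = 0.1668.
Margin = 2.074 × 0.1668 = 0.3459; the interval is 0.1 ± 0.3459 = (-0.25, 0.45).

(-0.25, 0.45)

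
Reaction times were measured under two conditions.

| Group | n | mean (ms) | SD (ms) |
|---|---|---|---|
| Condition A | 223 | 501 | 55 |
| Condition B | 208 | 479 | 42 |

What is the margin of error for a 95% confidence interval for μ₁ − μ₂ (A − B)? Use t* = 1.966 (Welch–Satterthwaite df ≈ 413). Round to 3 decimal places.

9.231

Per-group SEs: s₁/√n₁ = 55/√223 = 3.6831, s₂/√n₂ = 42/√208 = 2.9122.
Unpooled SE of the difference: √(13.56522561 + 8.48090884) = 4.6953.
Margin of error = t* · SE = 1.966 × 4.6953 = 9.2310.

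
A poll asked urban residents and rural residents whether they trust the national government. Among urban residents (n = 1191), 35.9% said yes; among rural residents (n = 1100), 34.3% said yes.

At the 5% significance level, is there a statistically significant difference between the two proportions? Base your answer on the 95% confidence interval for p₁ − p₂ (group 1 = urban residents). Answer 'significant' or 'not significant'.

Each SE is √(p̂(1−p̂)/n): √(0.3590·0.6410/1191) = 0.01390 and √(0.3430·0.6570/1100) = 0.01431.
SE(p̂₁ − p̂₂) = √(SE₁² + SE₂²) = √(0.00019321 + 0.0002047761) = 0.01995, since the two samples are independent.
At 95% confidence z* = 1.960; margin = 1.960 × 0.01995 = 0.03910.
The difference is 0.3590 − 0.3430 = 0.0160, so the interval is 0.0160 ± 0.03910 = (-0.02310, 0.05510).
The interval (-0.02310, 0.05510) contains 0, so the difference is not significant.

not significant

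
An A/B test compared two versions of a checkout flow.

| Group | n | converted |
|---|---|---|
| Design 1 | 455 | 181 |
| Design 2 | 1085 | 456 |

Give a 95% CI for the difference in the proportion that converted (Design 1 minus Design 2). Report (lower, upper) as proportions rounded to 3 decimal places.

(-0.076, 0.031)

Sample proportions: 181/455 = 0.3978, 456/1085 = 0.4203.
Each SE is √(p̂(1−p̂)/n): √(0.3978·0.6022/455) = 0.02295 and √(0.4203·0.5797/1085) = 0.01499.
SE(p̂₁ − p̂₂) = √(SE₁² + SE₂²) = √(0.0005267025 + 0.0002247001) = 0.02741, since the two samples are independent.
At 95% confidence z* = 1.960; margin = 1.960 × 0.02741 = 0.05372.
The difference is 0.3978 − 0.4203 = -0.0225, so the interval is -0.0225 ± 0.05372 = (-0.076, 0.031).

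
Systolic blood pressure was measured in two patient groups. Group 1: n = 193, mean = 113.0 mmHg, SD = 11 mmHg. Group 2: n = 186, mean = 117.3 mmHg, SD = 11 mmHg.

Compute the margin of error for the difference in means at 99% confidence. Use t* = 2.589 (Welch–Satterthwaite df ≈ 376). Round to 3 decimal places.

Per-group SEs: s₁/√n₁ = 11/√193 = 0.7918, s₂/√n₂ = 11/√186 = 0.8066.
Unpooled SE of the difference: √(0.62694724 + 0.65060356) = 1.1303.
Margin of error = t* · SE = 2.589 × 1.1303 = 2.9263.

2.926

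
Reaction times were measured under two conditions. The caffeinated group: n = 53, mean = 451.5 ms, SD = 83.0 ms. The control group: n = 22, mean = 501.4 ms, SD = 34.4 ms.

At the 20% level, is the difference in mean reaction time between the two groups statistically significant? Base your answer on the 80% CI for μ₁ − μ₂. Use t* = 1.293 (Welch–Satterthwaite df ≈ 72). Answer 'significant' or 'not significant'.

Per-group SEs: s₁/√n₁ = 83.0/√53 = 11.4009, s₂/√n₂ = 34.4/√22 = 7.3341.
Unpooled SE of the difference: √(129.98052081 + 53.78902281) = 13.5562.
Margin of error = t* · SE = 1.293 × 13.5562 = 17.5282.
x̄₁ − x̄₂ = 451.5 − 501.4 = -49.9000.
CI: -49.9000 ± 17.5282 = (-67.4282, -32.3718).
The interval (-67.4282, -32.3718) does not contain 0, so the difference is significant.

significant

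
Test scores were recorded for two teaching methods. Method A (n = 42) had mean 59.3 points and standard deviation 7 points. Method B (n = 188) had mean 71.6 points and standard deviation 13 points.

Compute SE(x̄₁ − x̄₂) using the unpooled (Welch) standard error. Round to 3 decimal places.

1.437

Per-group SEs: s₁/√n₁ = 7/√42 = 1.0801, s₂/√n₂ = 13/√188 = 0.9481.
Unpooled SE of the difference: √(1.16661601 + 0.89889361) = 1.4372.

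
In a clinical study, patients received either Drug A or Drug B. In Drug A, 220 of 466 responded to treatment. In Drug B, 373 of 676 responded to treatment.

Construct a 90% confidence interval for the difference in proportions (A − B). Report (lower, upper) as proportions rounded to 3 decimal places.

(-0.129, -0.030)

First, p̂₁ = 220/466 = 0.4721; p̂₂ = 373/676 = 0.5518.
The two standard errors are √(0.4721×0.5279/466) = 0.02313 and √(0.5518×0.4482/676) = 0.01913.
Because the samples are independent, SE_diff = √(0.02313² + 0.01913²) = 0.03002.
Using z* = 1.645 for 90%, ME = 1.645 × 0.03002 = 0.04938.
p̂₁ − p̂₂ = -0.0797; interval -0.0797 ± 0.04938 gives (-0.129, -0.030).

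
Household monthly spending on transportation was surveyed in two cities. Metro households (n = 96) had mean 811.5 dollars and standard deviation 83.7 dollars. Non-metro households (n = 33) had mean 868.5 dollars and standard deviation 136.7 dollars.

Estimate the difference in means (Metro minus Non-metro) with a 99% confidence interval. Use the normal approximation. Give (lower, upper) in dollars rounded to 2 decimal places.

Per-group SEs: s₁/√n₁ = 83.7/√96 = 8.5426, s₂/√n₂ = 136.7/√33 = 23.7964.
Unpooled SE of the difference: √(72.97601476 + 566.26865296) = 25.2833.
Margin of error = z* · SE = 2.576 × 25.2833 = 65.1298.
x̄₁ − x̄₂ = 811.5 − 868.5 = -57.0000.
CI: -57.0000 ± 65.1298 = (-122.13, 8.13).

(-122.13, 8.13)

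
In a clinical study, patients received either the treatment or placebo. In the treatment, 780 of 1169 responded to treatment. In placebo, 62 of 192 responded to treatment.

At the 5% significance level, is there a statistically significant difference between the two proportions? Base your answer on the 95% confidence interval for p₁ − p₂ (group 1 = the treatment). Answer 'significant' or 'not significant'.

First, p̂₁ = 780/1169 = 0.6672; p̂₂ = 62/192 = 0.3229.
The two standard errors are √(0.6672×0.3328/1169) = 0.01378 and √(0.3229×0.6771/192) = 0.03375.
Because the samples are independent, SE_diff = √(0.01378² + 0.03375²) = 0.03645.
Using z* = 1.960 for 95%, ME = 1.960 × 0.03645 = 0.07144.
p̂₁ − p̂₂ = 0.3443; interval 0.3443 ± 0.07144 gives (0.27286, 0.41574).
The interval (0.27286, 0.41574) does not contain 0, so the difference is significant.

significant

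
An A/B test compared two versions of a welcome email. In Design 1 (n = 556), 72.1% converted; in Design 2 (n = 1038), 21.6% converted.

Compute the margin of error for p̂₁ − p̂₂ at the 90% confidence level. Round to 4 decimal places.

0.0377

The two standard errors are √(0.7210×0.2790/556) = 0.01902 and √(0.2160×0.7840/1038) = 0.01277.
Because the samples are independent, SE_diff = √(0.01902² + 0.01277²) = 0.02291.
Using z* = 1.645 for 90%, ME = 1.645 × 0.02291 = 0.03769.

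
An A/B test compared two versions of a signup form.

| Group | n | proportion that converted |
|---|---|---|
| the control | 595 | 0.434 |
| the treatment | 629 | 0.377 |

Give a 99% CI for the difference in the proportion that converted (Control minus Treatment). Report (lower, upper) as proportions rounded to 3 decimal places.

Each SE is √(p̂(1−p̂)/n): √(0.4340·0.5660/595) = 0.02032 and √(0.3770·0.6230/629) = 0.01932.
SE(p̂₁ − p̂₂) = √(SE₁² + SE₂²) = √(0.0004129024 + 0.0003732624) = 0.02804, since the two samples are independent.
At 99% confidence z* = 2.576; margin = 2.576 × 0.02804 = 0.07223.
The difference is 0.4340 − 0.3770 = 0.0570, so the interval is 0.0570 ± 0.07223 = (-0.015, 0.129).

(-0.015, 0.129)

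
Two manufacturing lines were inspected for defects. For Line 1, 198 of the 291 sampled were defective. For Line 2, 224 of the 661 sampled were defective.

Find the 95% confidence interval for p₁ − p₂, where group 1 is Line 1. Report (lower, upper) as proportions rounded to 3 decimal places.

p̂₁ = 198/291 = 0.6804 and p̂₂ = 224/661 = 0.3389.
SE₁ = √(p̂₁(1−p̂₁)/n₁) = √(0.6804·0.3196/291) = 0.02734; SE₂ = √(0.3389·0.6611/661) = 0.01841.
Independent samples: SE of the difference = √(SE₁² + SE₂²) = √(0.0007474756 + 0.0003389281) = 0.03296.
z* for 95% confidence is 1.960, so the margin of error is 1.960 × 0.03296 = 0.06460.
Point estimate p̂₁ − p̂₂ = 0.6804 − 0.3389 = 0.3415.
0.3415 ± 0.06460 → (0.277, 0.406).

(0.277, 0.406)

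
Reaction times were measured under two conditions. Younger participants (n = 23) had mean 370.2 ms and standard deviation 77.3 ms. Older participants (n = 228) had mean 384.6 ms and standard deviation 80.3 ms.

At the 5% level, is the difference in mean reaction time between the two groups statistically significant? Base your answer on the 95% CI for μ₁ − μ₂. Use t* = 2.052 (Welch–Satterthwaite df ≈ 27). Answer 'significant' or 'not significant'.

not significant

Standard errors of each mean: 77.3/√23 = 16.1182 and 80.3/√228 = 5.3180.
SE(x̄₁ − x̄₂) = √(16.1182² + 5.3180²) = 16.9728 for independent samples with unequal variances.
With t* = 2.052, the margin is 2.052 × 16.9728 = 34.8282.
x̄₁ − x̄₂ = 370.2 − 384.6 = -14.4000; the interval is -14.4000 ± 34.8282 = (-49.2282, 20.4282).
The interval (-49.2282, 20.4282) contains 0, so the difference is not significant.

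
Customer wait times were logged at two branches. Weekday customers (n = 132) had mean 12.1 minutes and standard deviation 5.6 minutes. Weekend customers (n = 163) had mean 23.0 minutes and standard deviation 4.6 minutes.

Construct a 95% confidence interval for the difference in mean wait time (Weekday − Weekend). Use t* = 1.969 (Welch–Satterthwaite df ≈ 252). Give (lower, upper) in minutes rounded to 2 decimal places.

(-12.09, -9.71)

Standard errors of each mean: 5.6/√132 = 0.4874 and 4.6/√163 = 0.3603.
SE(x̄₁ − x̄₂) = √(0.4874² + 0.3603²) = 0.6061 for independent samples with unequal variances.
With t* = 1.969, the margin is 1.969 × 0.6061 = 1.1934.
x̄₁ − x̄₂ = 12.1 − 23.0 = -10.9000; the interval is -10.9000 ± 1.1934 = (-12.09, -9.71).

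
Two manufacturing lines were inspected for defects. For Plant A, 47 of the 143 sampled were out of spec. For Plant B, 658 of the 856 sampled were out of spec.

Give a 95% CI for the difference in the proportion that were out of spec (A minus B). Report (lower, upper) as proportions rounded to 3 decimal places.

(-0.522, -0.358)

First, p̂₁ = 47/143 = 0.3287; p̂₂ = 658/856 = 0.7687.
The two standard errors are √(0.3287×0.6713/143) = 0.03928 and √(0.7687×0.2313/856) = 0.01441.
Because the samples are independent, SE_diff = √(0.03928² + 0.01441²) = 0.04184.
Using z* = 1.960 for 95%, ME = 1.960 × 0.04184 = 0.08201.
p̂₁ − p̂₂ = -0.4400; interval -0.4400 ± 0.08201 gives (-0.522, -0.358).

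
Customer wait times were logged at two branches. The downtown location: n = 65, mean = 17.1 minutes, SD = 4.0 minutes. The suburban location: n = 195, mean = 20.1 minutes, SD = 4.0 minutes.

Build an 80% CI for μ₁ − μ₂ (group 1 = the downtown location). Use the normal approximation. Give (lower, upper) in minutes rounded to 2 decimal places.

Standard errors of each mean: 4.0/√65 = 0.4961 and 4.0/√195 = 0.2864.
SE(x̄₁ − x̄₂) = √(0.4961² + 0.2864²) = 0.5728 for independent samples with unequal variances.
With z* = 1.282, the margin is 1.282 × 0.5728 = 0.7343.
x̄₁ − x̄₂ = 17.1 − 20.1 = -3.0000; the interval is -3.0000 ± 0.7343 = (-3.73, -2.27).

(-3.73, -2.27)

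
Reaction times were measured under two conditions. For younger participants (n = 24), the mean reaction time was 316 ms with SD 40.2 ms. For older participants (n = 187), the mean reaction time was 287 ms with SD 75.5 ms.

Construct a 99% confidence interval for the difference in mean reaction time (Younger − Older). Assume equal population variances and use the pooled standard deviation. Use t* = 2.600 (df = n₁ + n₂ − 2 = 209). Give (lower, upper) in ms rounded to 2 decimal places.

s_p = √[((n₁−1)s₁² + (n₂−1)s₂²)/(n₁+n₂−2)] = √[(23·40.2² + 186·75.5²)/209] = 72.4623.
SE = 72.4623·√(1/24 + 1/187) = 15.7118.
With t* = 2.600, margin = 2.600 × 15.7118 = 40.8507.
x̄₁ − x̄₂ = 316 − 287 = 29.0000; interval 29.0000 ± 40.8507 = (-11.85, 69.85).

(-11.85, 69.85)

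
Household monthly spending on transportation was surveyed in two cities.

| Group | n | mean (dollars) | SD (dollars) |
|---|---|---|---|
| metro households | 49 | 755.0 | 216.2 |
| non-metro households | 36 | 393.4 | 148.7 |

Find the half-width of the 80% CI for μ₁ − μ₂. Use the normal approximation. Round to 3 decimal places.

Standard errors of each mean: 216.2/√49 = 30.8857 and 148.7/√36 = 24.7833.
SE(x̄₁ − x̄₂) = √(30.8857² + 24.7833²) = 39.5997 for independent samples with unequal variances.
With z* = 1.282, the margin is 1.282 × 39.5997 = 50.7668.

50.767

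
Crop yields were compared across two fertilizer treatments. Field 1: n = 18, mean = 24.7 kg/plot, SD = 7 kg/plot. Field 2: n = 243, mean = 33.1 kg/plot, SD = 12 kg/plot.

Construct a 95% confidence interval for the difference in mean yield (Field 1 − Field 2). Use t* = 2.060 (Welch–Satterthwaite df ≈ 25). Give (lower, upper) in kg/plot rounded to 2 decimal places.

(-12.15, -4.65)

Per-group SEs: s₁/√n₁ = 7/√18 = 1.6499, s₂/√n₂ = 12/√243 = 0.7698.
Unpooled SE of the difference: √(2.72217001 + 0.59259204) = 1.8206.
Margin of error = t* · SE = 2.060 × 1.8206 = 3.7504.
x̄₁ − x̄₂ = 24.7 − 33.1 = -8.4000.
CI: -8.4000 ± 3.7504 = (-12.15, -4.65).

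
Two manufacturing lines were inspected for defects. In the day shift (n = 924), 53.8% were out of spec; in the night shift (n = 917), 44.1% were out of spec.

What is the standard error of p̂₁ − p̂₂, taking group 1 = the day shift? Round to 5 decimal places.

0.02319

Each SE is √(p̂(1−p̂)/n): √(0.5380·0.4620/924) = 0.01640 and √(0.4410·0.5590/917) = 0.01640.
SE(p̂₁ − p̂₂) = √(SE₁² + SE₂²) = √(0.00026896 + 0.00026896) = 0.02319, since the two samples are independent.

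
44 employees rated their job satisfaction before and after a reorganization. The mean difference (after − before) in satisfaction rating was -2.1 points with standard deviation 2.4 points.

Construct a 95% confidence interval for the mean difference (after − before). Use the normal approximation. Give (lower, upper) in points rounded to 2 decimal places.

(-2.81, -1.39)

This is a matched-pairs design, so SE = s_d/√n = 2.4/√44 = 0.3618.
Margin = 1.960 × 0.3618 = 0.7091; the interval is -2.1 ± 0.7091 = (-2.81, -1.39).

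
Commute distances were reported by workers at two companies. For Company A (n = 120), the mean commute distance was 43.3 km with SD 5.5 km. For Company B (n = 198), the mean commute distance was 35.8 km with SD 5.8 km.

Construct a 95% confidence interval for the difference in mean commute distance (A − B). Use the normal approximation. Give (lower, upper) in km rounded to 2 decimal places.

(6.23, 8.77)

SE₁ = s₁/√n₁ = 5.5/√120 = 0.5021; SE₂ = 5.8/√198 = 0.4122.
Independent samples, unequal variances: SE_diff = √(SE₁² + SE₂²) = √(0.25210441 + 0.16990884) = 0.6496.
z* = 1.960, so margin of error = 1.960 × 0.6496 = 1.2732.
Difference in means = 43.3 − 35.8 = 7.5000.
7.5000 ± 1.2732 → (6.23, 8.77).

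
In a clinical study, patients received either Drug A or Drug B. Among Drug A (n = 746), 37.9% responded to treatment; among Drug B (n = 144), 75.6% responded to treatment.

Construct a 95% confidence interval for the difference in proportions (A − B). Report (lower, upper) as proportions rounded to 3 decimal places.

(-0.455, -0.299)

SE₁ = √(p̂₁(1−p̂₁)/n₁) = √(0.3790·0.6210/746) = 0.01776; SE₂ = √(0.7560·0.2440/144) = 0.03579.
Independent samples: SE of the difference = √(SE₁² + SE₂²) = √(0.0003154176 + 0.0012809241) = 0.03995.
z* for 95% confidence is 1.960, so the margin of error is 1.960 × 0.03995 = 0.07830.
Point estimate p̂₁ − p̂₂ = 0.3790 − 0.7560 = -0.3770.
-0.3770 ± 0.07830 → (-0.455, -0.299).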